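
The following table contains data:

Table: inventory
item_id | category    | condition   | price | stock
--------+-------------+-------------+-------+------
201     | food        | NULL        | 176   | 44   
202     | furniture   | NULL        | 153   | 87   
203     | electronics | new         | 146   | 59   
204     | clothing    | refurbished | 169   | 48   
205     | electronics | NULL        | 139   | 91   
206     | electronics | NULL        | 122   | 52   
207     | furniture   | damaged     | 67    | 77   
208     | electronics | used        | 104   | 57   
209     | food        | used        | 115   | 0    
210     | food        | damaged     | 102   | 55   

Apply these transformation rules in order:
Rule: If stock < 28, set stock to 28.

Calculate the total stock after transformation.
598

Step 1: 1 records have stock < 28
Step 2: These records originally summed to 0
Step 3: After setting to minimum: 1 × 28 = 28
Step 4: Unaffected records sum: 570
Step 5: Final sum = 28 + 570 = 598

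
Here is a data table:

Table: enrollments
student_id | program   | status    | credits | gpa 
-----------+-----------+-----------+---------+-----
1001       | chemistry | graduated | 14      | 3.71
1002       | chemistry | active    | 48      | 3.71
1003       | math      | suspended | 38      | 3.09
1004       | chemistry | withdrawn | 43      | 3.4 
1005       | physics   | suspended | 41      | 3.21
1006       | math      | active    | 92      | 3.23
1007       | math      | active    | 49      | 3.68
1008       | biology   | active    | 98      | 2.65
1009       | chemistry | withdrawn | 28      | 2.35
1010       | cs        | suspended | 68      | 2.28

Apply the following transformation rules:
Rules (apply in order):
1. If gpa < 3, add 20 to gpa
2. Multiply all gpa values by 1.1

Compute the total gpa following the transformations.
100.44

Step 1: Apply Rule 1 - Add 20 to records with gpa < 3
  - 3 records affected: 7.28 + (3 × 20) = 67.28
  - Unaffected records: 24.03
  - Sum after Rule 1: 91.31
Step 2: Apply Rule 2 - Multiply all by 1.1
  - 91.31 × 1.1 = 100.44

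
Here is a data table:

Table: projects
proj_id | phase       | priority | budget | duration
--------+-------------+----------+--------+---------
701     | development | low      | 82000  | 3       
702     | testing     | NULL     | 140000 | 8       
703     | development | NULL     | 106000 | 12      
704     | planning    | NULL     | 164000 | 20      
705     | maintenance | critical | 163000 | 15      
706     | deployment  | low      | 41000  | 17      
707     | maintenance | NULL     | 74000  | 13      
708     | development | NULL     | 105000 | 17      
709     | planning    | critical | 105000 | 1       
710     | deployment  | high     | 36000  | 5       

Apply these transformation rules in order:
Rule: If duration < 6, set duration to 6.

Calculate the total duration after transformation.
120

Step 1: 3 records have duration < 6
Step 2: These records originally summed to 9
Step 3: After setting to minimum: 3 × 6 = 18
Step 4: Unaffected records sum: 102
Step 5: Final sum = 18 + 102 = 120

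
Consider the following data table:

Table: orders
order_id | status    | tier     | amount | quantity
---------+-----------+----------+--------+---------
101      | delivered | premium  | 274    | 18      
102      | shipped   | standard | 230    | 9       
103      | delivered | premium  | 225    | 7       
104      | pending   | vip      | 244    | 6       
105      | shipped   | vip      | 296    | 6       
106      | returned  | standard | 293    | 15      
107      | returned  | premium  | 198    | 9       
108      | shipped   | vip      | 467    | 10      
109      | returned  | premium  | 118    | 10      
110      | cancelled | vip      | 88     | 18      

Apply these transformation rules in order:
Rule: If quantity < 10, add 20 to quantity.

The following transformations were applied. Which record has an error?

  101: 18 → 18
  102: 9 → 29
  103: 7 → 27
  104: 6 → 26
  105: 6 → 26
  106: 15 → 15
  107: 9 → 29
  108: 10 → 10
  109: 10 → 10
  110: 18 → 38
Record 110 has an error. The correct transformed value should be 18, not 38.

Step 1: Check each record against the rule
Step 2: Record 110 has quantity = 18
Step 3: Since 18 >= 10, the bonus should not have been applied
Step 4: Correct value = 18, but claimed value = 38
Conclusion: Record 110 has the error.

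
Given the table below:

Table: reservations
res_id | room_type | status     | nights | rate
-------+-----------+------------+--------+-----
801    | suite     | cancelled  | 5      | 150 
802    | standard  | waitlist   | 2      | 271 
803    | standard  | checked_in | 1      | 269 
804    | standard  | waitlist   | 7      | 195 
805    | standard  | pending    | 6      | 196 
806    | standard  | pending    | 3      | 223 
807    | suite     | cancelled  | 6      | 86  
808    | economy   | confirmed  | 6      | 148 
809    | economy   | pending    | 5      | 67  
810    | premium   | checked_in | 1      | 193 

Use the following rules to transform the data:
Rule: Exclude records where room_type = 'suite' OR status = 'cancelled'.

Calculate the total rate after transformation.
1562

Step 1: Find records where room_type = 'suite' OR status = 'cancelled'
Step 2: 2 records match, summing to 236
Step 3: Original sum: 1798
Step 4: Remaining sum = 1798 - 236 = 1562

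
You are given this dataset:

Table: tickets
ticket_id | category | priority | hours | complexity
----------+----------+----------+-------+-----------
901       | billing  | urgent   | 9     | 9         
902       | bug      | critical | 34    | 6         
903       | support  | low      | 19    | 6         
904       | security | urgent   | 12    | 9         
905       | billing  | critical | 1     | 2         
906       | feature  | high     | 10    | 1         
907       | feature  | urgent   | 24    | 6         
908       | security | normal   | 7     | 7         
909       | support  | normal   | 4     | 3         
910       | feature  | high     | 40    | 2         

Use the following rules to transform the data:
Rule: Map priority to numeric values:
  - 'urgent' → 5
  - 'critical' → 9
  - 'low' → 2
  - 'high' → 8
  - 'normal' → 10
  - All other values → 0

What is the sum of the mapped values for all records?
71

Step 1: Apply mapping to each record
Step 2: Count by status:
  'urgent': 3 records × 5 = 15
  'critical': 2 records × 9 = 18
  'low': 1 records × 2 = 2
  'high': 2 records × 8 = 16
  'normal': 2 records × 10 = 20
Step 3: Sum all mapped values = 71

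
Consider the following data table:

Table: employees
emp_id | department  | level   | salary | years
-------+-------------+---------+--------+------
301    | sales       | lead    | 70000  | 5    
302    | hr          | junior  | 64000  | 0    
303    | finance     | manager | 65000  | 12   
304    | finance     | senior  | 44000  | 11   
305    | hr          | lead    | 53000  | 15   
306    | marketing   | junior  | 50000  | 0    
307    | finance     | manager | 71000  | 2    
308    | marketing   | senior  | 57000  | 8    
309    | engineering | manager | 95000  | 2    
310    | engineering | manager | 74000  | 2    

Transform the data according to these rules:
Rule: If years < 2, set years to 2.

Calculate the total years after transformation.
61

Step 1: 2 records have years < 2
Step 2: These records originally summed to 0
Step 3: After setting to minimum: 2 × 2 = 4
Step 4: Unaffected records sum: 57
Step 5: Final sum = 4 + 57 = 61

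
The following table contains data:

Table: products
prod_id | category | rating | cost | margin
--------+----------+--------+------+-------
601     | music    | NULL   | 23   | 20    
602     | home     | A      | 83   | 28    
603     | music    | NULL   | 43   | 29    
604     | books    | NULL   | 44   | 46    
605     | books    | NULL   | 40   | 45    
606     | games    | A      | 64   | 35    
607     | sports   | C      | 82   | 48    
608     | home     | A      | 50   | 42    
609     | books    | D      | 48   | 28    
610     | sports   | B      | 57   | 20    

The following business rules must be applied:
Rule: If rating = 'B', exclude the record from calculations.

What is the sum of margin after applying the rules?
321

Step 1: Identify records where rating = 'B'
Step 2: The excluded records sum to 20
Step 3: Original total margin = 341
Step 4: Remaining total = 341 - 20 = 321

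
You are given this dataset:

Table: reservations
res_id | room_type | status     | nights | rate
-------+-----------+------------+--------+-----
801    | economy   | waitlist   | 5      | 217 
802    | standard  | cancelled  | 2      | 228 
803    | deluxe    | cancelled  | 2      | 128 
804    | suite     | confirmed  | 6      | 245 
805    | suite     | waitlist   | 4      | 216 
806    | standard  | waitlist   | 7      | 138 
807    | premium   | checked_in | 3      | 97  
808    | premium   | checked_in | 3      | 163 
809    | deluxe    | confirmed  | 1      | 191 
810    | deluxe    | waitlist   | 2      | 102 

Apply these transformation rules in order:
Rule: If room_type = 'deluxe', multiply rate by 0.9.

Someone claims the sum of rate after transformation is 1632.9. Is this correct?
No, the correct result is 1682.9.

Step 1: Calculate the correct sum after transformation
Step 2: Apply multiplier 0.9 to records where room_type = 'deluxe'
Step 3: Correct result = 1682.9
Step 4: Claimed result = 1632.9
Step 5: 1682.9 ≠ 1632.9
Conclusion: The claimed result is incorrect. The correct answer is 1682.9.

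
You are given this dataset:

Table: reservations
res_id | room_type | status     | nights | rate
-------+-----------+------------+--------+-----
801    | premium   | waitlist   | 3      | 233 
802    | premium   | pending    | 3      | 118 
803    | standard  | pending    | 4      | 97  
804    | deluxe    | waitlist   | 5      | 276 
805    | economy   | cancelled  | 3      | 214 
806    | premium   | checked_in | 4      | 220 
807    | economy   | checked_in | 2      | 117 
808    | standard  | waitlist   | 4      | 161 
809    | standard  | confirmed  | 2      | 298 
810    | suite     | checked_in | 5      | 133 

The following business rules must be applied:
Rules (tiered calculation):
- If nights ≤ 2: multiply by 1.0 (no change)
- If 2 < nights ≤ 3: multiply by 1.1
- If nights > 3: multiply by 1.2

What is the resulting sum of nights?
40.3

Step 1: Tier 1 (nights ≤ 2): 2 records, sum = 4 × 1.0 = 4.0
Step 2: Tier 2 (2 < nights ≤ 3): 3 records, sum = 9 × 1.1 = 9.9
Step 3: Tier 3 (nights > 3): 5 records, sum = 22 × 1.2 = 26.4
Step 4: Final sum = 4.0 + 9.9 + 26.4 = 40.3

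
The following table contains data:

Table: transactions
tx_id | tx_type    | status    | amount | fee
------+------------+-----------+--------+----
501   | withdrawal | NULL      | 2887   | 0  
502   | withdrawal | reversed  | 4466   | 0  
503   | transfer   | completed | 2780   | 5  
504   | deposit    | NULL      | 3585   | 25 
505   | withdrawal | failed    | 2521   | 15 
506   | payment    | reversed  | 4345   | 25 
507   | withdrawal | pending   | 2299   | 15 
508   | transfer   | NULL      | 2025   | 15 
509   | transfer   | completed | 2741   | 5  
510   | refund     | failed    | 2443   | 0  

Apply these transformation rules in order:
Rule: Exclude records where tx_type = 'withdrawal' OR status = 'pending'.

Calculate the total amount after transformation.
17919

Step 1: Find records where tx_type = 'withdrawal' OR status = 'pending'
Step 2: 4 records match, summing to 12173
Step 3: Original sum: 30092
Step 4: Remaining sum = 30092 - 12173 = 17919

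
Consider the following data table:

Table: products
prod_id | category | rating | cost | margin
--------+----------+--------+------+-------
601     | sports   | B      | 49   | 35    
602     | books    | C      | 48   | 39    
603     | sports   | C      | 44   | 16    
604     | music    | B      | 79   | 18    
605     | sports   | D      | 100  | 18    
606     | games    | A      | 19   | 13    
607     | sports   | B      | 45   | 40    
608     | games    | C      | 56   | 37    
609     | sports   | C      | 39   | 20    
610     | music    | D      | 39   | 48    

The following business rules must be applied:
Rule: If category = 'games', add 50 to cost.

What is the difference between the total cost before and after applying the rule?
100

Step 1: Original sum of cost = 518
Step 2: 2 records have category = 'games'
Step 3: Each affected record changes by 50
Step 4: Total change = 2 × 50 = 100
Step 5: New sum = 518 + 100 = 618
Step 6: Difference = |618 - 518| = 100
        (Sum increased by 100)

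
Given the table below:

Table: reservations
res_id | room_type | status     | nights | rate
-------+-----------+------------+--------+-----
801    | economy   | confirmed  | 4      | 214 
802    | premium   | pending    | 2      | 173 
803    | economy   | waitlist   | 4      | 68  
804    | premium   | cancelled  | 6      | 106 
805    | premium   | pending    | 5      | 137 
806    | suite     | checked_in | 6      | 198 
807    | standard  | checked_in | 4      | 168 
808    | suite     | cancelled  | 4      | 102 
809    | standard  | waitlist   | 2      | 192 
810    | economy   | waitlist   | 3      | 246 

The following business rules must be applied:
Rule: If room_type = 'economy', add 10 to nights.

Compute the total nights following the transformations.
70

Step 1: Count records where room_type = 'economy': 3
Step 2: Total bonus added: 3 × 10 = 30
Step 3: Original sum of nights: 40
Step 4: Final sum = 40 + 30 = 70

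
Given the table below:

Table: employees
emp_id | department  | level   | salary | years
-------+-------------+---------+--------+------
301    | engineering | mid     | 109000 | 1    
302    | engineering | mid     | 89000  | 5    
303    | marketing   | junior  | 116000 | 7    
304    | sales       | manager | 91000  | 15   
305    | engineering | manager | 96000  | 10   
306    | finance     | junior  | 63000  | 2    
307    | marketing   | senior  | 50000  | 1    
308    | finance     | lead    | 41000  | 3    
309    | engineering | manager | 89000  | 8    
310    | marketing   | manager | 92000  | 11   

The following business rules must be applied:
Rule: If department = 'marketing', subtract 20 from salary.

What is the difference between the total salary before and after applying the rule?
60

Step 1: Original sum of salary = 836000
Step 2: 3 records have department = 'marketing'
Step 3: Each affected record changes by -20
Step 4: Total change = 3 × -20 = -60
Step 5: New sum = 836000 + -60 = 835940
Step 6: Difference = |835940 - 836000| = 60
        (Sum decreased by 60)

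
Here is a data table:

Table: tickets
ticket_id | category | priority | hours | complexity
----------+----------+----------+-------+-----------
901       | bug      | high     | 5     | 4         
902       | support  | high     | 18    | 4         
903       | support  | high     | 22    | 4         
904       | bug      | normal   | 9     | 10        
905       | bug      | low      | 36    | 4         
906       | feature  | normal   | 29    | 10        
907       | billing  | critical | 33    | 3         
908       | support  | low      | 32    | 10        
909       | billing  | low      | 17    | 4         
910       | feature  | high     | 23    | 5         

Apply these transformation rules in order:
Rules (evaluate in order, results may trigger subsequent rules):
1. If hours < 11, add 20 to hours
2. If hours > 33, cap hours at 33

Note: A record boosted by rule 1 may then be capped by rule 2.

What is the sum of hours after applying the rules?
261

Step 1: Apply rule 1 to records with hours < 11
  - 2 records get bonus of 20
  - Of these, 0 records then exceed 33 and get capped
Step 2: Apply rule 2 to records with hours > 33
  - 1 records (original) are capped
Step 3: Calculate final sum = 261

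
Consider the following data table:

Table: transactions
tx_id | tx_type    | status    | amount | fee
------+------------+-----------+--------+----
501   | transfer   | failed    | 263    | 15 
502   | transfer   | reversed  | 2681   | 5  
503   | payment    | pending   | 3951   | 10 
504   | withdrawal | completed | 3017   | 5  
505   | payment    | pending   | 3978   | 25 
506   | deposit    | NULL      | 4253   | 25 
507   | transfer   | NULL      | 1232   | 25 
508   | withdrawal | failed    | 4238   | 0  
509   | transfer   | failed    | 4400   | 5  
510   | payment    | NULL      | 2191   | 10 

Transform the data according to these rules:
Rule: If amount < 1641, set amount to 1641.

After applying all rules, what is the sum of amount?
31991

Step 1: 2 records have amount < 1641
Step 2: These records originally summed to 1495
Step 3: After setting to minimum: 2 × 1641 = 3282
Step 4: Unaffected records sum: 28709
Step 5: Final sum = 3282 + 28709 = 31991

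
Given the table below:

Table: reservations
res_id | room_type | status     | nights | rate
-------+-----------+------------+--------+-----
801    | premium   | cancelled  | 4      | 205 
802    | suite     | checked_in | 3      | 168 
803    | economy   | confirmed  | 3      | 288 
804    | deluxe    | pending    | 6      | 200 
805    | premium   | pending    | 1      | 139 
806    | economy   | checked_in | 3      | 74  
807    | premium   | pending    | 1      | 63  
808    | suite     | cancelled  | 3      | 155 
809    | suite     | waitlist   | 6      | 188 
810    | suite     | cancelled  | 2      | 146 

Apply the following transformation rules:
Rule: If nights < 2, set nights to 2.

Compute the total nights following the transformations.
34

Step 1: 2 records have nights < 2
Step 2: These records originally summed to 2
Step 3: After setting to minimum: 2 × 2 = 4
Step 4: Unaffected records sum: 30
Step 5: Final sum = 4 + 30 = 34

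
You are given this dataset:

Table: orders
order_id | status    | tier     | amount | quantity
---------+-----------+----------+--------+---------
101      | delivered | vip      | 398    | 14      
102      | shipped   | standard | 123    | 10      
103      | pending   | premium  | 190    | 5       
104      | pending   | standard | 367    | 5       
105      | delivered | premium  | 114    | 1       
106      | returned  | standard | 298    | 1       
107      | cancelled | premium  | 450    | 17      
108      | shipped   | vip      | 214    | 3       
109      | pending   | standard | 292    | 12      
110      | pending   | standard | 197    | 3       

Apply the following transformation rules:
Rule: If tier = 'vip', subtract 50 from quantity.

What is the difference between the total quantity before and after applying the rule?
100

Step 1: Original sum of quantity = 71
Step 2: 2 records have tier = 'vip'
Step 3: Each affected record changes by -50
Step 4: Total change = 2 × -50 = -100
Step 5: New sum = 71 + -100 = -29
Step 6: Difference = |-29 - 71| = 100
        (Sum decreased by 100)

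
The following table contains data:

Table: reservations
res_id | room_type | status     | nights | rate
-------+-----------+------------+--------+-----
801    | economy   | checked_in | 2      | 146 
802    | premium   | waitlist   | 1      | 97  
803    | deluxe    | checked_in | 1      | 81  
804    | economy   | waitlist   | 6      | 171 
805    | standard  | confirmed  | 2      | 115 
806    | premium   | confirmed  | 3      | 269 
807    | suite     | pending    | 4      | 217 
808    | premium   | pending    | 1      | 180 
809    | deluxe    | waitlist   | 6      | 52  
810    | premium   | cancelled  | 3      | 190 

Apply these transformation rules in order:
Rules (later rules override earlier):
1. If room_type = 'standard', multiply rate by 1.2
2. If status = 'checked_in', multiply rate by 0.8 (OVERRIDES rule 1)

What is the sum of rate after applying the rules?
1495.6

Step 1: Rule 2 takes priority for records with status = 'checked_in'
  - 2 records: 227 × 0.8 = 181.6
Step 2: Rule 1 applies to remaining records with room_type = 'standard'
  - 1 records: 115 × 1.2 = 138.0
Step 3: Other records unchanged: 1176
Step 4: Final sum = 181.6 + 138.0 + 1176 = 1495.6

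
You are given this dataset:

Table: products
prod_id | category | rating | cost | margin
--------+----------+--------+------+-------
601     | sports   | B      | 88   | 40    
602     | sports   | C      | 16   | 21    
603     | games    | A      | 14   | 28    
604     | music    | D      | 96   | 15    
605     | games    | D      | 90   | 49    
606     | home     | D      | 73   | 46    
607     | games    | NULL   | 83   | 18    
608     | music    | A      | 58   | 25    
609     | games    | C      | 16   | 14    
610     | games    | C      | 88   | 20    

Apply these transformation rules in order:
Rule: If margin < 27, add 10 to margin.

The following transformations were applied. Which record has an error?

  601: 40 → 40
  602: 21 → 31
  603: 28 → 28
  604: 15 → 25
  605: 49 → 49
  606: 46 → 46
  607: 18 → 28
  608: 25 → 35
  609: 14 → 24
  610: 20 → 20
Record 610 has an error. The correct transformed value should be 30, not 20.

Step 1: Check each record against the rule
Step 2: Record 610 has margin = 20
Step 3: Since 20 < 27, the bonus should have been applied
Step 4: Correct value = 30, but claimed value = 20
Conclusion: Record 610 has the error.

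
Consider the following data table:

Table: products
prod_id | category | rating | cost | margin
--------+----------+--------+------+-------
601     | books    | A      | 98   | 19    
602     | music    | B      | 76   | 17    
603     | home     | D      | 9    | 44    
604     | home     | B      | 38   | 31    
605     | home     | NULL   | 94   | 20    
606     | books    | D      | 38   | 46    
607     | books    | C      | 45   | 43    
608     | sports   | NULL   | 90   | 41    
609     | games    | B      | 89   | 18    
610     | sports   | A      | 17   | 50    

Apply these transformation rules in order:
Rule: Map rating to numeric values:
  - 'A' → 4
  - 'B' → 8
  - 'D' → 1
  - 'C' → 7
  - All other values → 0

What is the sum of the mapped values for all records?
41

Step 1: Apply mapping to each record
Step 2: Count by status:
  'A': 2 records × 4 = 8
  'B': 3 records × 8 = 24
  'D': 2 records × 1 = 2
  'C': 1 records × 7 = 7
Step 3: Sum all mapped values = 41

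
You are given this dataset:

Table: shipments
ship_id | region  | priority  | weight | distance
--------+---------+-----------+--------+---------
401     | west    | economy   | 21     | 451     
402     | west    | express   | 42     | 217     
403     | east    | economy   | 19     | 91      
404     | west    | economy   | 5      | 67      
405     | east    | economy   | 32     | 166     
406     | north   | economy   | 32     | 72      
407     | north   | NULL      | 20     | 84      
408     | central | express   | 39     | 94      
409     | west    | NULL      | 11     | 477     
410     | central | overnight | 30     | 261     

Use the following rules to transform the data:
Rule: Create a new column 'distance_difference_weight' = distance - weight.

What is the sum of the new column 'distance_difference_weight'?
1729

Step 1: For each record, compute distance - weight
Example calculations:
  451 - 21 = 430
  217 - 42 = 175
  91 - 19 = 72
  ...
Step 2: Sum all derived values
Step 3: Total = 1729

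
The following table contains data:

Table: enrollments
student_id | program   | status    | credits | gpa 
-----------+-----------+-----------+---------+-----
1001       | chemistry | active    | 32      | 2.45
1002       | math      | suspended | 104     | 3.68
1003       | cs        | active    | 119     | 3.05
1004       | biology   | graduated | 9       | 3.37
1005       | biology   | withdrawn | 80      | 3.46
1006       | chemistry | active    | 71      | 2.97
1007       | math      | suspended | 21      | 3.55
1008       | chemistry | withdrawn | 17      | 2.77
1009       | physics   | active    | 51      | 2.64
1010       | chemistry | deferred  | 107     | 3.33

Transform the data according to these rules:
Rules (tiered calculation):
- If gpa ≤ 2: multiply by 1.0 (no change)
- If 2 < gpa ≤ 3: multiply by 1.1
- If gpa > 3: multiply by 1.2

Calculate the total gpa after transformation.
36.44

Step 1: Tier 1 (gpa ≤ 2): 0 records, sum = 0 × 1.0 = 0.0
Step 2: Tier 2 (2 < gpa ≤ 3): 4 records, sum = 10.83 × 1.1 = 11.91
Step 3: Tier 3 (gpa > 3): 6 records, sum = 20.44 × 1.2 = 24.53
Step 4: Final sum = 0.0 + 11.91 + 24.53 = 36.44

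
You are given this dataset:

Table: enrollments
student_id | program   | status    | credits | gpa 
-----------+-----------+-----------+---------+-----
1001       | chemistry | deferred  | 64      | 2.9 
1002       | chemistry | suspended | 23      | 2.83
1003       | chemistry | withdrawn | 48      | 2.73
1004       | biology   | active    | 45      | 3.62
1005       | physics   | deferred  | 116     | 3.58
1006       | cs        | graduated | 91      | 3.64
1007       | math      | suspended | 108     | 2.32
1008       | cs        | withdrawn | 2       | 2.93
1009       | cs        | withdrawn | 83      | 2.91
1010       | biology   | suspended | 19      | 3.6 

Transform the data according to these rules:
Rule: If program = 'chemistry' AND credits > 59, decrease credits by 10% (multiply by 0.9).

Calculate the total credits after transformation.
592.6

Step 1: Find records where program = 'chemistry' AND credits > 59
Step 2: 1 records match, summing to 64
Step 3: After multiplier: 64 × 0.9 = 57.6
Step 4: Unaffected records sum: 535
Step 5: Final sum = 57.6 + 535 = 592.6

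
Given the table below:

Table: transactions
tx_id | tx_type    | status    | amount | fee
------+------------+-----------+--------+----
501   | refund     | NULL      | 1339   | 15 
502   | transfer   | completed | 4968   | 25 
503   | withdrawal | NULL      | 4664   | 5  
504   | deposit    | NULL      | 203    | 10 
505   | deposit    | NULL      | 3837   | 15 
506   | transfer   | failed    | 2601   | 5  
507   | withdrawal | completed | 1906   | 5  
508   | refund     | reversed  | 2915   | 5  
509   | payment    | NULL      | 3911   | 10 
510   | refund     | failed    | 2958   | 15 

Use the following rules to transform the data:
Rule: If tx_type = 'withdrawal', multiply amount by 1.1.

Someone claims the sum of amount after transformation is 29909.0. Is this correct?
No, the correct result is 29959.0.

Step 1: Calculate the correct sum after transformation
Step 2: Apply multiplier 1.1 to records where tx_type = 'withdrawal'
Step 3: Correct result = 29959.0
Step 4: Claimed result = 29909.0
Step 5: 29959.0 ≠ 29909.0
Conclusion: The claimed result is incorrect. The correct answer is 29959.0.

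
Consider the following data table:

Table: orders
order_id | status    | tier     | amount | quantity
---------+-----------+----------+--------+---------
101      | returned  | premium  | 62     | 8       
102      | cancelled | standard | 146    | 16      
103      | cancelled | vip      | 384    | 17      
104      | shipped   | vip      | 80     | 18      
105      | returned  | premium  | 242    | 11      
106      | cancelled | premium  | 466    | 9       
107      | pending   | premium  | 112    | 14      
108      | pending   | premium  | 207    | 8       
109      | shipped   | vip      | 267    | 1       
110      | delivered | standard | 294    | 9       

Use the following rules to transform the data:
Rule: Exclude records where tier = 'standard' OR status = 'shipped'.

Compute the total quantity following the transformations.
67

Step 1: Find records where tier = 'standard' OR status = 'shipped'
Step 2: 4 records match, summing to 44
Step 3: Original sum: 111
Step 4: Remaining sum = 111 - 44 = 67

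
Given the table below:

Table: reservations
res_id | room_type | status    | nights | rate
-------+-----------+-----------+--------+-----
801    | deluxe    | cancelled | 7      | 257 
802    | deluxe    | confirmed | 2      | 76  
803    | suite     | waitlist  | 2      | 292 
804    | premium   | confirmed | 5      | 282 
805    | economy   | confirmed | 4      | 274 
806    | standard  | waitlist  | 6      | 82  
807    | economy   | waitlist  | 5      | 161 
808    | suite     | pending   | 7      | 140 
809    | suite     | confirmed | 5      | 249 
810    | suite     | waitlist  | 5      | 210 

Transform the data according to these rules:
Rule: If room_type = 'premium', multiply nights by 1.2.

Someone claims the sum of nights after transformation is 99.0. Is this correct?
No, the correct result is 49.0.

Step 1: Calculate the correct sum after transformation
Step 2: Apply multiplier 1.2 to records where room_type = 'premium'
Step 3: Correct result = 49.0
Step 4: Claimed result = 99.0
Step 5: 49.0 ≠ 99.0
Conclusion: The claimed result is incorrect. The correct answer is 49.0.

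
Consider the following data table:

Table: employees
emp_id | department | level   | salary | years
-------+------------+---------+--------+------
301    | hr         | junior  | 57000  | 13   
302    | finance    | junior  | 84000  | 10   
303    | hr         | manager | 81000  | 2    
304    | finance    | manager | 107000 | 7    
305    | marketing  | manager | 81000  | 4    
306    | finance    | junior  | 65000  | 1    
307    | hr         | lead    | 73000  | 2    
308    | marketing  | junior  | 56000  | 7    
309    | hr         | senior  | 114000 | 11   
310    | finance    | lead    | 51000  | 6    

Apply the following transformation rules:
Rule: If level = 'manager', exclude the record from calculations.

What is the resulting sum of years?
50

Step 1: Identify records where level = 'manager'
Step 2: The excluded records sum to 13
Step 3: Original total years = 63
Step 4: Remaining total = 63 - 13 = 50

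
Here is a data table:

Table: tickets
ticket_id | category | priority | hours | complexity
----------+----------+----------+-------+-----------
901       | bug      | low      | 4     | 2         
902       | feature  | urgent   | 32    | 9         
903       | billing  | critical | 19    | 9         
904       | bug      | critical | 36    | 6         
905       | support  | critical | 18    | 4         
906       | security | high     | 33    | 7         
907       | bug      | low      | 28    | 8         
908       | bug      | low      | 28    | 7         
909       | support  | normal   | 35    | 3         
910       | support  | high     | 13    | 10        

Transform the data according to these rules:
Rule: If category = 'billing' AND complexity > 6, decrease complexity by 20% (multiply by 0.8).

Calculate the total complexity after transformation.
63.2

Step 1: Find records where category = 'billing' AND complexity > 6
Step 2: 1 records match, summing to 9
Step 3: After multiplier: 9 × 0.8 = 7.2
Step 4: Unaffected records sum: 56
Step 5: Final sum = 7.2 + 56 = 63.2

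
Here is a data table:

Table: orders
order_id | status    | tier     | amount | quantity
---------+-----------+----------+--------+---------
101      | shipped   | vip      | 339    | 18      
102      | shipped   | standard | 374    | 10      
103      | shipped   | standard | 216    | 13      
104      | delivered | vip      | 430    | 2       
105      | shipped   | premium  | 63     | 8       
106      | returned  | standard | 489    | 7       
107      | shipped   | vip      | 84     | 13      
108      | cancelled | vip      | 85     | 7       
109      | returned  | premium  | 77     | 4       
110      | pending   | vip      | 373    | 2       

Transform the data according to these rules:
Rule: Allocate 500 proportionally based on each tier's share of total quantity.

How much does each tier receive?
premium: 71.43, standard: 178.57, vip: 250.0

Step 1: Calculate total quantity = 84
Step 2: Calculate each tier's proportion:
  premium: 12/84 = 14.29% → 71.43
  standard: 30/84 = 35.71% → 178.57
  vip: 42/84 = 50.00% → 250.0
Step 3: Verify: sum of allocations ≈ 500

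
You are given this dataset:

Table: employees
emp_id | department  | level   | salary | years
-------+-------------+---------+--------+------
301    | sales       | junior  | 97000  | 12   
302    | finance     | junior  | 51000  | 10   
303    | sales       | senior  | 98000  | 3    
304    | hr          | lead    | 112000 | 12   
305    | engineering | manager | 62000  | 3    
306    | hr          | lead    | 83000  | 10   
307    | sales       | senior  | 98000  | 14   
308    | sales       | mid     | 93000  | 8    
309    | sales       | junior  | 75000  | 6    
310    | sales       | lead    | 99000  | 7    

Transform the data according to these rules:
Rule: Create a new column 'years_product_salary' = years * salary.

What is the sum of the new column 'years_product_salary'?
7587000

Step 1: For each record, compute years * salary
Example calculations:
  12 * 97000 = 1164000
  10 * 51000 = 510000
  3 * 98000 = 294000
  ...
Step 2: Sum all derived values
Step 3: Total = 7587000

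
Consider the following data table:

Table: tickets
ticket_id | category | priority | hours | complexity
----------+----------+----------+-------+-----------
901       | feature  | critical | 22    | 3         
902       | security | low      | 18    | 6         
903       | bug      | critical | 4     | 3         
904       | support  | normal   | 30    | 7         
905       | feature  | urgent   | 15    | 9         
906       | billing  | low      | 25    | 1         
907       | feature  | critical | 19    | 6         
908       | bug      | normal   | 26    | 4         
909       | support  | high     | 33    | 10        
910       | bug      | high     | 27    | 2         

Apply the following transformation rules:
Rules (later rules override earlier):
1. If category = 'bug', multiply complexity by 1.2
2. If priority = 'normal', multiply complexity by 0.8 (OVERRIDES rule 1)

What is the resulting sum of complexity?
49.8

Step 1: Rule 2 takes priority for records with priority = 'normal'
  - 2 records: 11 × 0.8 = 8.8
Step 2: Rule 1 applies to remaining records with category = 'bug'
  - 2 records: 5 × 1.2 = 6.0
Step 3: Other records unchanged: 35
Step 4: Final sum = 8.8 + 6.0 + 35 = 49.8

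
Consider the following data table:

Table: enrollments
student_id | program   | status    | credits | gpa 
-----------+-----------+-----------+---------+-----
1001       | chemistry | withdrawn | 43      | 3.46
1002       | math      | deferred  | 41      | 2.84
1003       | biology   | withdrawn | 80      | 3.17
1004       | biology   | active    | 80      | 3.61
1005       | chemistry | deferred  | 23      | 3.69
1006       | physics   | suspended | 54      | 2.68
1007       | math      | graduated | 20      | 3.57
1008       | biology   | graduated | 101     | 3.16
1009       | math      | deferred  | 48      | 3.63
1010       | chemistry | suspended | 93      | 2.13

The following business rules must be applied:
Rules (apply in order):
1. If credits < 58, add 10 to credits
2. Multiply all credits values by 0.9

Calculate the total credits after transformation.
578.7

Step 1: Apply Rule 1 - Add 10 to records with credits < 58
  - 6 records affected: 229 + (6 × 10) = 289
  - Unaffected records: 354
  - Sum after Rule 1: 643
Step 2: Apply Rule 2 - Multiply all by 0.9
  - 643 × 0.9 = 578.7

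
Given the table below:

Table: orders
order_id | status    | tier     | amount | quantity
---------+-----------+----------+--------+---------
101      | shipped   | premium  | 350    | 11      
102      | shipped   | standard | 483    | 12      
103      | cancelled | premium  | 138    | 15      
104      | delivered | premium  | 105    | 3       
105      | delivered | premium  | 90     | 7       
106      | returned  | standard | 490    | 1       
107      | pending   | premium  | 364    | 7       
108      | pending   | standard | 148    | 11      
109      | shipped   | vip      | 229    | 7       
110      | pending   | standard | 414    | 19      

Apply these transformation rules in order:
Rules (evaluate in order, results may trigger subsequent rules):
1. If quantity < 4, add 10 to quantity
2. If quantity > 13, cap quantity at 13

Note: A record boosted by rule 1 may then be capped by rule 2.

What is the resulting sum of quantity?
105

Step 1: Apply rule 1 to records with quantity < 4
  - 2 records get bonus of 10
  - Of these, 0 records then exceed 13 and get capped
Step 2: Apply rule 2 to records with quantity > 13
  - 2 records (original) are capped
Step 3: Calculate final sum = 105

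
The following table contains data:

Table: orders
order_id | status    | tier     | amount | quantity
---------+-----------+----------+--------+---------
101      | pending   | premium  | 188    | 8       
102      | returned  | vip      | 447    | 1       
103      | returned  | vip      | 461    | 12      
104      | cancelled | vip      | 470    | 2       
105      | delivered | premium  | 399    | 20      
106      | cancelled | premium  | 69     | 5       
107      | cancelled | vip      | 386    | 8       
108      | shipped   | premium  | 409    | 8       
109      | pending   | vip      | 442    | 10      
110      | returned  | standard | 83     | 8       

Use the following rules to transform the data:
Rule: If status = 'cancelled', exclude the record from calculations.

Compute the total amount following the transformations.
2429

Step 1: Identify records where status = 'cancelled'
Step 2: The excluded records sum to 925
Step 3: Original total amount = 3354
Step 4: Remaining total = 3354 - 925 = 2429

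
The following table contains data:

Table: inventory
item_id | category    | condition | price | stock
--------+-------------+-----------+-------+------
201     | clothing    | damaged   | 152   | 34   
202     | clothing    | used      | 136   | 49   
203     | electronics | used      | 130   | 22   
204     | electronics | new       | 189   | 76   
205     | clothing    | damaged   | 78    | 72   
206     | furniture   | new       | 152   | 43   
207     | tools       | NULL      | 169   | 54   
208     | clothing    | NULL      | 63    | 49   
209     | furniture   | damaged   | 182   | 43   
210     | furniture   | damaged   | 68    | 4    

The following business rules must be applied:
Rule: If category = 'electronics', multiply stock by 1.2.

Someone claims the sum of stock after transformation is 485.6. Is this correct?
No, the correct result is 465.6.

Step 1: Calculate the correct sum after transformation
Step 2: Apply multiplier 1.2 to records where category = 'electronics'
Step 3: Correct result = 465.6
Step 4: Claimed result = 485.6
Step 5: 465.6 ≠ 485.6
Conclusion: The claimed result is incorrect. The correct answer is 465.6.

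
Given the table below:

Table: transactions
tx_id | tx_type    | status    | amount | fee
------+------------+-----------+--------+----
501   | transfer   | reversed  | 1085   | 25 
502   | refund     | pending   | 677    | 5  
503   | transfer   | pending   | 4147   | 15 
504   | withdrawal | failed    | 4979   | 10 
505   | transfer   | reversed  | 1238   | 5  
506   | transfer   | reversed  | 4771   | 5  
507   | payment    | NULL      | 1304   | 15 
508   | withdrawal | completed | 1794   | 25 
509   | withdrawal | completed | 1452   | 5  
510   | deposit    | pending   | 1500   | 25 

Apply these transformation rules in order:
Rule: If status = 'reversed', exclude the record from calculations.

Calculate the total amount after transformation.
15853

Step 1: Identify records where status = 'reversed'
Step 2: The excluded records sum to 7094
Step 3: Original total amount = 22947
Step 4: Remaining total = 22947 - 7094 = 15853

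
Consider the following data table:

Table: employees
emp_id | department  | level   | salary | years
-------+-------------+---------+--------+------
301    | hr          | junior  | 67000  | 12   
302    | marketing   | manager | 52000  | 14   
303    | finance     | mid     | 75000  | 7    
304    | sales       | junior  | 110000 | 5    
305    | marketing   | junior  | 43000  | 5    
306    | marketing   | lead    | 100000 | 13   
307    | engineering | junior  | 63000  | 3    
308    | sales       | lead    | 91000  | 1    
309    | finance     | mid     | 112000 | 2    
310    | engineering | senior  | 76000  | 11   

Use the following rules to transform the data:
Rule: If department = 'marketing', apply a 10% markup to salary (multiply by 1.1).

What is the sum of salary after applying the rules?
808500.0

Step 1: Records with department = 'marketing' have total salary = 195000
Step 2: Apply multiplier: 195000 × 1.1 = 214500.0
Step 3: Other records total: 594000
Step 4: Final sum = 214500.0 + 594000 = 808500.0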